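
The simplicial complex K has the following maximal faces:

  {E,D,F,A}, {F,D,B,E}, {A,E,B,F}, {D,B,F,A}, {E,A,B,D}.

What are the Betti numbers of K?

Take the total order A < B < D < E < F on the vertex set. Then K (dimension 3) consists of the simplices:

  0-simplices (5): A, B, D, E, F
  1-simplices (10): AB, AD, AE, AF, BD, BE, BF, DE, DF, EF
  2-simplices (10): ABD, ABE, ABF, ADE, ADF, AEF, BDE, BDF, BEF, DEF
  3-simplices (5): ABDE, ABDF, ABEF, ADEF, BDEF

so the chain groups are C_0 ≅ Z^5, C_1 ≅ Z^10, C_2 ≅ Z^10, C_3 ≅ Z^5.

The boundary map ∂_1: C_1 → C_0 sends each edge [p,q] (with p < q) to q − p.
As a 5×10 matrix over Z this has rank 4, with invariant factors (1,1,1,1).

The boundary map ∂_2: C_2 → C_1 acts by ∂[p,q,r] = [q,r] − [p,r] + [p,q]. For instance
  ∂BDE = DE − BE + BD,
  ∂ABE = BE − AE + AB.
The resulting 10×10 matrix has rank 6, and its Smith normal form has invariant factors (1,1,1,1,1,1).

The boundary map ∂_3: C_3 → C_2 sends each 3-simplex σ to the alternating sum Σ_i (−1)^i (σ with its i-th vertex removed). For instance
  ∂ABEF = BEF − AEF + ABF − ABE,
  ∂ADEF = DEF − AEF + ADF − ADE.
This gives a 10×5 integer matrix of rank 4; reducing to Smith normal form yields diagonal entries (1,1,1,1).

Now H_k = ker ∂_k / im ∂_{k+1}, so:

  H_0: rank C_0 − rank ∂_1 = 5 − 4 = 1, and the invariant factors of ∂_1 are all 1, so H_0 = Z.
  H_1: rank ker ∂_1 − rank ∂_2 = (10 − 4) − 6 = 0, and the invariant factors of ∂_2 are all 1, so H_1 = 0.
  H_2: rank ker ∂_2 − rank ∂_3 = (10 − 6) − 4 = 0, and the invariant factors of ∂_3 are all 1, so H_2 = 0.
  H_3: rank ker ∂_3 − rank ∂_4 = (5 − 4) − 0 = 1, and there is no ∂_4, so H_3 = Z.

Hence the Betti numbers are b_0 = 1, b_1 = 0, b_2 = 0, b_3 = 1.

b_0 = 1, b_1 = 0, b_2 = 0, b_3 = 1.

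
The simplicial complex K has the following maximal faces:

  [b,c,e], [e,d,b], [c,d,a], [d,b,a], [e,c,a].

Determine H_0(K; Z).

H_0 ≅ Z.

Take the total order a < b < c < d < e on the vertex set. Then K (dimension 2) consists of the simplices:

  0-simplices (5): a, b, c, d, e
  1-simplices (10): ab, ac, ad, ae, bc, bd, be, cd, ce, de
  2-simplices (5): abd, acd, ace, bce, bde

so the chain groups are C_0 ≅ Z^5, C_1 ≅ Z^10, C_2 ≅ Z^5.

∂_1: C_1 → C_0 sends each edge [p,q] (with p < q) to q − p.
As a 5×10 matrix over Z this has rank 4, with invariant factors (1,1,1,1).

The boundary map ∂_2: C_2 → C_1 sends each 2-simplex [p,q,r] to [q,r] − [p,r] + [p,q]. For instance
  ∂bde = de − be + bd,
  ∂acd = cd − ad + ac.
This gives a 10×5 integer matrix of rank 5; reducing to Smith normal form yields diagonal entries (1,1,1,1,1).

Now H_k = ker ∂_k / im ∂_{k+1}, so:

  H_0: rank C_0 − rank ∂_1 = 5 − 4 = 1, and the invariant factors of ∂_1 are all 1, so H_0 ≅ Z.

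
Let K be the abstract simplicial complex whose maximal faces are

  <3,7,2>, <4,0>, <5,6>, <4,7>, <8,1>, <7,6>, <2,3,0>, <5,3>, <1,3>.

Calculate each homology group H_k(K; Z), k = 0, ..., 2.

H_0 = Z,  H_1 = Z^2,  H_2 = 0.

Take the total order 0 < 1 < 2 < 3 < 4 < 5 < 6 < 7 < 8 on the vertex set. Then K (dimension 2) consists of the simplices:

  0-simplices (9): [0], [1], [2], [3], [4], [5], [6], [7], [8]
  1-simplices (12): [0,2], [0,3], [0,4], [1,3], [1,8], [2,3], [2,7], [3,5], [3,7], [4,7], [5,6], [6,7]
  2-simplices (2): [0,2,3], [2,3,7]

giving chain groups C_0 ≅ Z^9, C_1 ≅ Z^12, C_2 ≅ Z^2.

∂_1: C_1 → C_0 is given by ∂[p,q] = [q] − [p]. For instance
  ∂[1,8] = [8] − [1].
The resulting 9×12 matrix has rank 8, and its Smith normal form has invariant factors (1,1,1,1,1,1,1,1).

∂_2: C_2 → C_1 acts by ∂[p,q,r] = [q,r] − [p,r] + [p,q]. For instance
  ∂[2,3,7] = [3,7] − [2,7] + [2,3],
  ∂[0,2,3] = [2,3] − [0,3] + [0,2].
The 12×2 boundary matrix has rank 2 and Smith normal form diag(1,1).

Computing H_k = (kernel of ∂_k) / (image of ∂_{k+1}):

  H_0: rank C_0 − rank ∂_1 = 9 − 8 = 1, and the invariant factors of ∂_1 are all 1, so H_0 = Z.
  H_1: rank ker ∂_1 − rank ∂_2 = (12 − 8) − 2 = 2, and the invariant factors of ∂_2 are all 1, so H_1 = Z^2.
  H_2: rank ker ∂_2 − rank ∂_3 = (2 − 2) − 0 = 0, and there is no ∂_3, so H_2 = 0.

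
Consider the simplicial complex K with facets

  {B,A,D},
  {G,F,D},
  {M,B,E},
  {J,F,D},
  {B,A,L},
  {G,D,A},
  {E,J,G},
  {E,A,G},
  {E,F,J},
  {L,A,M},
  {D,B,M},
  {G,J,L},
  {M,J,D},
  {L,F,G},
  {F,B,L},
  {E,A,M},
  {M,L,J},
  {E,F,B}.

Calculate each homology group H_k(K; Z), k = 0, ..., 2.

Order the vertices as A < B < D < E < F < G < J < L < M. Listing each simplex with vertices in this order, K has dimension 2 with simplices:

  0-simplices (9): A, B, D, E, F, G, J, L, M
  1-simplices (27): AB, AD, AE, AG, AL, AM, BD, BE, BF, BL, BM, DF, DG, DJ, DM, EF, EG, EJ, EM, FG, FJ, FL, GJ, GL, JL, JM, LM
  2-simplices (18): ABD, ABL, ADG, AEG, AEM, ALM, BDM, BEF, BEM, BFL, DFG, DFJ, DJM, EFJ, EGJ, FGL, GJL, JLM

so the chain groups are C_0 ≅ Z^9, C_1 ≅ Z^27, C_2 ≅ Z^18.

The boundary map ∂_1: C_1 → C_0 sends each edge [p,q] (with p < q) to q − p. For instance
  ∂GL = L − G.
This gives a 9×27 integer matrix of rank 8; reducing to Smith normal form yields diagonal entries (1,1,1,1,1,1,1,1).

∂_2: C_2 → C_1 acts by ∂[p,q,r] = [q,r] − [p,r] + [p,q]. For instance
  ∂DFG = FG − DG + DF,
  ∂AEG = EG − AG + AE.
As a 27×18 matrix over Z this has rank 18, with invariant factors (1,1,1,1,1,1,1,1,1,1,1,1,1,1,1,1,1,2).

Now H_k = ker ∂_k / im ∂_{k+1}, so:

  H_0: rank C_0 − rank ∂_1 = 9 − 8 = 1, and the invariant factors of ∂_1 are all 1, so H_0 ≅ Z.
  H_1: rank ker ∂_1 − rank ∂_2 = (27 − 8) − 18 = 1, and ∂_2 has invariant factor 2 > 1, so H_1 ≅ Z ⊕ Z/2Z.
  H_2: rank ker ∂_2 − rank ∂_3 = (18 − 18) − 0 = 0, and there is no ∂_3, so H_2 ≅ 0.

As a check, the Euler characteristic is 9 − 27 + 18 = 0, which agrees with 1 − 1 + 0 = 0.

H_0 ≅ Z,  H_1 ≅ Z ⊕ Z/2Z,  H_2 = 0.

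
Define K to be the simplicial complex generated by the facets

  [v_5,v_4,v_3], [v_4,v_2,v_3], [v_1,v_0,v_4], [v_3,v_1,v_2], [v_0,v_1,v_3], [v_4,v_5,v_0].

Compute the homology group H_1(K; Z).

H_1 ≅ Z.

We work with the vertex ordering v_0 < v_1 < v_2 < v_3 < v_4 < v_5. The simplices of K, each written with vertices in increasing order, are:

  0-simplices (6): [v_0], [v_1], [v_2], [v_3], [v_4], [v_5]
  1-simplices (12): [v_0,v_1], [v_0,v_3], [v_0,v_4], [v_0,v_5], [v_1,v_2], [v_1,v_3], [v_1,v_4], [v_2,v_3], [v_2,v_4], [v_3,v_4], [v_3,v_5], [v_4,v_5]
  2-simplices (6): [v_0,v_1,v_3], [v_0,v_1,v_4], [v_0,v_4,v_5], [v_1,v_2,v_3], [v_2,v_3,v_4], [v_3,v_4,v_5]

Hence C_0 ≅ Z^6, C_1 ≅ Z^12, C_2 ≅ Z^6.

∂_1: C_1 → C_0 sends each edge [p,q] (with p < q) to q − p.
As a 6×12 matrix over Z this has rank 5, with invariant factors (1,1,1,1,1).

∂_2: C_2 → C_1 maps a triangle to the signed sum of its edges. For instance
  ∂[v_0,v_1,v_3] = [v_1,v_3] − [v_0,v_3] + [v_0,v_1],
  ∂[v_0,v_4,v_5] = [v_4,v_5] − [v_0,v_5] + [v_0,v_4].
As a 12×6 matrix over Z this has rank 6, with invariant factors (1,1,1,1,1,1).

From H_k ≅ ker(∂_k) / im(∂_{k+1}) we obtain:

  H_1: rank ker ∂_1 − rank ∂_2 = (12 − 5) − 6 = 1, and the invariant factors of ∂_2 are all 1, so H_1 = Z.

(K is a triangulation of the cylinder S^1 x I.)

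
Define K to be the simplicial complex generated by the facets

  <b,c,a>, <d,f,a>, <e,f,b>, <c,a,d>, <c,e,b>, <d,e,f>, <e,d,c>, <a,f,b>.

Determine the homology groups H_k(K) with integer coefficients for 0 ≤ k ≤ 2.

H_0 = Z,  H_1 = 0,  H_2 = Z.

Fix the vertex order a < b < c < d < e < f and write every simplex with vertices in increasing order. Then dim K = 2 and the simplices of K are:

  0-simplices (6): a, b, c, d, e, f
  1-simplices (12): ab, ac, ad, af, bc, be, bf, cd, ce, de, df, ef
  2-simplices (8): abc, abf, acd, adf, bce, bef, cde, def

so the chain groups are C_0 ≅ Z^6, C_1 ≅ Z^12, C_2 ≅ Z^8.

The boundary map ∂_1: C_1 → C_0 sends each edge [p,q] (with p < q) to q − p.
This gives a 6×12 integer matrix of rank 5; reducing to Smith normal form yields diagonal entries (1,1,1,1,1).

Boundary ∂_2: C_2 → C_1 sends each 2-simplex [p,q,r] to [q,r] − [p,r] + [p,q]. For instance
  ∂adf = df − af + ad,
  ∂def = ef − df + de.
As a 12×8 matrix over Z this has rank 7, with invariant factors (1,1,1,1,1,1,1).

Computing H_k = (kernel of ∂_k) / (image of ∂_{k+1}):

  H_0: rank C_0 − rank ∂_1 = 6 − 5 = 1, and the invariant factors of ∂_1 are all 1, so H_0 ≅ Z.
  H_1: rank ker ∂_1 − rank ∂_2 = (12 − 5) − 7 = 0, and the invariant factors of ∂_2 are all 1, so H_1 ≅ 0.
  H_2: rank ker ∂_2 − rank ∂_3 = (8 − 7) − 0 = 1, and there is no ∂_3, so H_2 ≅ Z.

As a check, the Euler characteristic is 6 − 12 + 8 = 2, which agrees with 1 − 0 + 1 = 2.
(K is a triangulation of the 2-sphere S^2.)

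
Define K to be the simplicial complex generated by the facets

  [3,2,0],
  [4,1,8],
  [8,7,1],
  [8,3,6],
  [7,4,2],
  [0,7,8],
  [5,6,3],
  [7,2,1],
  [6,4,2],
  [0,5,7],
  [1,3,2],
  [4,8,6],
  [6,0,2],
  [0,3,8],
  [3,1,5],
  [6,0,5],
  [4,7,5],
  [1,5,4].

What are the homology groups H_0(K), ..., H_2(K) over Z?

H_0 ≅ Z,  H_1 ≅ Z ⊕ Z_2,  H_2 = 0.

Order the vertices as 0 < 1 < 2 < 3 < 4 < 5 < 6 < 7 < 8. Listing each simplex with vertices in this order, K has dimension 2 with simplices:

  0-simplices (9): [0], [1], [2], [3], [4], [5], [6], [7], [8]
  1-simplices (27): (27 of them)
  2-simplices (18): [0,2,3], [0,2,6], [0,3,8], [0,5,6], [0,5,7], [0,7,8], [1,2,3], [1,2,7], [1,3,5], [1,4,5], [1,4,8], [1,7,8], [2,4,6], [2,4,7], [3,5,6], [3,6,8], [4,5,7], [4,6,8]

Hence C_0 ≅ Z^9, C_1 ≅ Z^27, C_2 ≅ Z^18.

∂_1: C_1 → C_0 sends each edge [p,q] (with p < q) to q − p. For instance
  ∂[0,6] = [6] − [0].
The 9×27 boundary matrix has rank 8 and Smith normal form diag(1,1,1,1,1,1,1,1).

∂_2: C_2 → C_1 sends each 2-simplex [p,q,r] to [q,r] − [p,r] + [p,q]. For instance
  ∂[0,7,8] = [7,8] − [0,8] + [0,7],
  ∂[0,5,7] = [5,7] − [0,7] + [0,5].
As a 27×18 matrix over Z this has rank 18, with invariant factors (1,1,1,1,1,1,1,1,1,1,1,1,1,1,1,1,1,2).

Computing H_k = (kernel of ∂_k) / (image of ∂_{k+1}):

  H_0: rank C_0 − rank ∂_1 = 9 − 8 = 1, and the invariant factors of ∂_1 are all 1, so H_0 ≅ Z.
  H_1: rank ker ∂_1 − rank ∂_2 = (27 − 8) − 18 = 1, and ∂_2 has invariant factor 2 > 1, so H_1 ≅ Z ⊕ Z_2.
  H_2: rank ker ∂_2 − rank ∂_3 = (18 − 18) − 0 = 0, and there is no ∂_3, so H_2 ≅ 0.

(K is a triangulation of the Klein bottle.)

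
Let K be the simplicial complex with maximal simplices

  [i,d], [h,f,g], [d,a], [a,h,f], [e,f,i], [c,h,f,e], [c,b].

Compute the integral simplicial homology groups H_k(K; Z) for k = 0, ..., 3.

Order the vertices as a < b < c < d < e < f < g < h < i. Listing each simplex with vertices in this order, K has dimension 3 with simplices:

  0-simplices (9): a, b, c, d, e, f, g, h, i
  1-simplices (15): ad, af, ah, bc, ce, cf, ch, di, ef, eh, ei, fg, fh, fi, gh
  2-simplices (7): afh, cef, ceh, cfh, efh, efi, fgh
  3-simplices (1): cefh

giving chain groups C_0 ≅ Z^9, C_1 ≅ Z^15, C_2 ≅ Z^7, C_3 ≅ Z^1.

Boundary ∂_1: C_1 → C_0 is given by ∂[p,q] = [q] − [p]. For instance
  ∂fh = h − f.
As a 9×15 matrix over Z this has rank 8, with invariant factors (1,1,1,1,1,1,1,1).

Boundary ∂_2: C_2 → C_1 maps a triangle to the signed sum of its edges. For instance
  ∂fgh = gh − fh + fg,
  ∂cfh = fh − ch + cf.
The 15×7 boundary matrix has rank 6 and Smith normal form diag(1,1,1,1,1,1).

∂_3: C_3 → C_2 sends each 3-simplex σ to the alternating sum Σ_i (−1)^i (σ with its i-th vertex removed). For instance
  ∂cefh = efh − cfh + ceh − cef.
The resulting 7×1 matrix has rank 1, and its Smith normal form has invariant factors (1).

Reading off H_k = ker ∂_k / im ∂_{k+1}:

  H_0: rank C_0 − rank ∂_1 = 9 − 8 = 1, and the invariant factors of ∂_1 are all 1, so H_0 = Z.
  H_1: rank ker ∂_1 − rank ∂_2 = (15 − 8) − 6 = 1, and the invariant factors of ∂_2 are all 1, so H_1 = Z.
  H_2: rank ker ∂_2 − rank ∂_3 = (7 − 6) − 1 = 0, and the invariant factors of ∂_3 are all 1, so H_2 = 0.
  H_3: rank ker ∂_3 − rank ∂_4 = (1 − 1) − 0 = 0, and there is no ∂_4, so H_3 = 0.

H_0 = Z,  H_1 = Z,  H_2 = 0,  H_3 = 0.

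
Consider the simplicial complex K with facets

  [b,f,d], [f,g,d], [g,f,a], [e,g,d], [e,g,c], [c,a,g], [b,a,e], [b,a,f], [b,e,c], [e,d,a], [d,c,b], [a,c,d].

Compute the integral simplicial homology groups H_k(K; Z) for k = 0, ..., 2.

We work with the vertex ordering a < b < c < d < e < f < g. The simplices of K, each written with vertices in increasing order, are:

  0-simplices (7): a, b, c, d, e, f, g
  1-simplices (18): ab, ac, ad, ae, af, ag, bc, bd, be, bf, cd, ce, cg, de, df, dg, eg, fg
  2-simplices (12): abe, abf, acd, acg, ade, afg, bcd, bce, bdf, ceg, deg, dfg

so the chain groups are C_0 ≅ Z^7, C_1 ≅ Z^18, C_2 ≅ Z^12.

∂_1: C_1 → C_0 sends each edge [p,q] (with p < q) to q − p. For instance
  ∂be = e − b.
As a 7×18 matrix over Z this has rank 6, with invariant factors (1,1,1,1,1,1).

The boundary map ∂_2: C_2 → C_1 sends each 2-simplex [p,q,r] to [q,r] − [p,r] + [p,q]. For instance
  ∂bce = ce − be + bc,
  ∂abe = be − ae + ab.
This gives a 18×12 integer matrix of rank 12; reducing to Smith normal form yields diagonal entries (1,1,1,1,1,1,1,1,1,1,1,2).

Computing H_k = (kernel of ∂_k) / (image of ∂_{k+1}):

  H_0: rank C_0 − rank ∂_1 = 7 − 6 = 1, and the invariant factors of ∂_1 are all 1, so H_0 ≅ Z.
  H_1: rank ker ∂_1 − rank ∂_2 = (18 − 6) − 12 = 0, and ∂_2 has invariant factor 2 > 1, so H_1 ≅ Z/2.
  H_2: rank ker ∂_2 − rank ∂_3 = (12 − 12) − 0 = 0, and there is no ∂_3, so H_2 ≅ 0.

H_0 ≅ Z,  H_1 ≅ Z/2,  H_2 = 0.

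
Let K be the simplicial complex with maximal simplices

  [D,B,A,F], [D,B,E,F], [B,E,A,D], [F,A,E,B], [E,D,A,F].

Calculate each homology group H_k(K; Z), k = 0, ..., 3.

H_0 ≅ Z,  H_1 = 0,  H_2 = 0,  H_3 ≅ Z.

Order the vertices as A < B < D < E < F. Listing each simplex with vertices in this order, K has dimension 3 with simplices:

  0-simplices (5): A, B, D, E, F
  1-simplices (10): AB, AD, AE, AF, BD, BE, BF, DE, DF, EF
  2-simplices (10): ABD, ABE, ABF, ADE, ADF, AEF, BDE, BDF, BEF, DEF
  3-simplices (5): ABDE, ABDF, ABEF, ADEF, BDEF

so the chain groups are C_0 ≅ Z^5, C_1 ≅ Z^10, C_2 ≅ Z^10, C_3 ≅ Z^5.

The boundary map ∂_1: C_1 → C_0 sends each edge [p,q] (with p < q) to q − p. For instance
  ∂AD = D − A.
This gives a 5×10 integer matrix of rank 4; reducing to Smith normal form yields diagonal entries (1,1,1,1).

The boundary map ∂_2: C_2 → C_1 acts by ∂[p,q,r] = [q,r] − [p,r] + [p,q]. For instance
  ∂ABD = BD − AD + AB,
  ∂BEF = EF − BF + BE.
The 10×10 boundary matrix has rank 6 and Smith normal form diag(1,1,1,1,1,1).

∂_3: C_3 → C_2 sends each 3-simplex σ to the alternating sum Σ_i (−1)^i (σ with its i-th vertex removed). For instance
  ∂ADEF = DEF − AEF + ADF − ADE,
  ∂BDEF = DEF − BEF + BDF − BDE.
The resulting 10×5 matrix has rank 4, and its Smith normal form has invariant factors (1,1,1,1).

Reading off H_k = ker ∂_k / im ∂_{k+1}:

  H_0: rank C_0 − rank ∂_1 = 5 − 4 = 1, and the invariant factors of ∂_1 are all 1, so H_0 ≅ Z.
  H_1: rank ker ∂_1 − rank ∂_2 = (10 − 4) − 6 = 0, and the invariant factors of ∂_2 are all 1, so H_1 ≅ 0.
  H_2: rank ker ∂_2 − rank ∂_3 = (10 − 6) − 4 = 0, and the invariant factors of ∂_3 are all 1, so H_2 ≅ 0.
  H_3: rank ker ∂_3 − rank ∂_4 = (5 − 4) − 0 = 1, and there is no ∂_4, so H_3 ≅ Z.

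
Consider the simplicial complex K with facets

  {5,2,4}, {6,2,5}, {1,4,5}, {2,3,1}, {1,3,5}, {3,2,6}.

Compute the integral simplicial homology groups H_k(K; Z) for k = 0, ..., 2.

K has 6 vertices, 12 edges, 6 triangles.
rank ∂_0 = 0, rank ∂_1 = 5 ⇒ b_0 = 6 − 0 − 5 = 1; all invariant factors of ∂_1 are 1 so no torsion. So H_0 ≅ Z.
rank ∂_1 = 5, rank ∂_2 = 6 ⇒ b_1 = 12 − 5 − 6 = 1; all invariant factors of ∂_2 are 1 so no torsion. So H_1 ≅ Z.
rank ∂_2 = 6, rank ∂_3 = 0 ⇒ b_2 = 6 − 6 − 0 = 0. So H_2 ≅ 0.

H_0 ≅ Z,  H_1 ≅ Z,  H_2 = 0.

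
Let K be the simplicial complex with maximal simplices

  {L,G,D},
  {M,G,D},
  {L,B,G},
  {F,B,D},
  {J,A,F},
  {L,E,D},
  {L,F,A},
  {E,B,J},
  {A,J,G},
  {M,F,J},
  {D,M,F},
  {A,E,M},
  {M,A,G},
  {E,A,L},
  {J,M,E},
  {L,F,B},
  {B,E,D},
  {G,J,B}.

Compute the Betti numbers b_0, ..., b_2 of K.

b_0 = 1, b_1 = 1, b_2 = 0.

Take the total order A < B < D < E < F < G < J < L < M on the vertex set. Then K (dimension 2) consists of the simplices:

  0-simplices (9): A, B, D, E, F, G, J, L, M
  1-simplices (27): AE, AF, AG, AJ, AL, AM, BD, BE, BF, BG, BJ, BL, DE, DF, DG, DL, DM, EJ, EL, EM, FJ, FL, FM, GJ, GL, GM, JM
  2-simplices (18): AEL, AEM, AFJ, AFL, AGJ, AGM, BDE, BDF, BEJ, BFL, BGJ, BGL, DEL, DFM, DGL, DGM, EJM, FJM

so the chain groups are C_0 ≅ Z^9, C_1 ≅ Z^27, C_2 ≅ Z^18.

∂_1: C_1 → C_0 is given by ∂[p,q] = [q] − [p]. For instance
  ∂FJ = J − F.
The resulting 9×27 matrix has rank 8, and its Smith normal form has invariant factors (1,1,1,1,1,1,1,1).

The boundary map ∂_2: C_2 → C_1 sends each 2-simplex [p,q,r] to [q,r] − [p,r] + [p,q]. For instance
  ∂BDF = DF − BF + BD,
  ∂AGJ = GJ − AJ + AG.
The 27×18 boundary matrix has rank 18 and Smith normal form diag(1,1,1,1,1,1,1,1,1,1,1,1,1,1,1,1,1,2).

From H_k ≅ ker(∂_k) / im(∂_{k+1}) we obtain:

  H_0: rank C_0 − rank ∂_1 = 9 − 8 = 1, and the invariant factors of ∂_1 are all 1, so H_0 = Z.
  H_1: rank ker ∂_1 − rank ∂_2 = (27 − 8) − 18 = 1, and ∂_2 has invariant factor 2 > 1, so H_1 = Z ⊕ Z/2.
  H_2: rank ker ∂_2 − rank ∂_3 = (18 − 18) − 0 = 0, and there is no ∂_3, so H_2 = 0.

As a check, the Euler characteristic is 9 − 27 + 18 = 0, which agrees with 1 − 1 + 0 = 0.

Hence the Betti numbers are b_0 = 1, b_1 = 1, b_2 = 0.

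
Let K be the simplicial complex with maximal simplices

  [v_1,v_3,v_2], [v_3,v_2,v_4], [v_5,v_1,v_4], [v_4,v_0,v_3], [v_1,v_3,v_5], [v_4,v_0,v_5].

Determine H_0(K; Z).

Fix the vertex order v_0 < v_1 < v_2 < v_3 < v_4 < v_5 and write every simplex with vertices in increasing order. Then dim K = 2 and the simplices of K are:

  0-simplices (6): [v_0], [v_1], [v_2], [v_3], [v_4], [v_5]
  1-simplices (12): [v_0,v_3], [v_0,v_4], [v_0,v_5], [v_1,v_2], [v_1,v_3], [v_1,v_4], [v_1,v_5], [v_2,v_3], [v_2,v_4], [v_3,v_4], [v_3,v_5], [v_4,v_5]
  2-simplices (6): [v_0,v_3,v_4], [v_0,v_4,v_5], [v_1,v_2,v_3], [v_1,v_3,v_5], [v_1,v_4,v_5], [v_2,v_3,v_4]

so the chain groups are C_0 ≅ Z^6, C_1 ≅ Z^12, C_2 ≅ Z^6.

The boundary map ∂_1: C_1 → C_0 is given by ∂[p,q] = [q] − [p].
The 6×12 boundary matrix has rank 5 and Smith normal form diag(1,1,1,1,1).

The boundary map ∂_2: C_2 → C_1 maps a triangle to the signed sum of its edges. For instance
  ∂[v_1,v_3,v_5] = [v_3,v_5] − [v_1,v_5] + [v_1,v_3],
  ∂[v_1,v_4,v_5] = [v_4,v_5] − [v_1,v_5] + [v_1,v_4].
The resulting 12×6 matrix has rank 6, and its Smith normal form has invariant factors (1,1,1,1,1,1).

From H_k ≅ ker(∂_k) / im(∂_{k+1}) we obtain:

  H_0: rank C_0 − rank ∂_1 = 6 − 5 = 1, and the invariant factors of ∂_1 are all 1, so H_0 = Z.

H_0 ≅ Z.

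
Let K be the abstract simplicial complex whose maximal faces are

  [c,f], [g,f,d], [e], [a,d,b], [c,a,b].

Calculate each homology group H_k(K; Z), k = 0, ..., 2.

We work with the vertex ordering a < b < c < d < e < f < g. The simplices of K, each written with vertices in increasing order, are:

  0-simplices (7): a, b, c, d, e, f, g
  1-simplices (9): ab, ac, ad, bc, bd, cf, df, dg, fg
  2-simplices (3): abc, abd, dfg

Hence C_0 ≅ Z^7, C_1 ≅ Z^9, C_2 ≅ Z^3.

Boundary ∂_1: C_1 → C_0 sends each edge [p,q] (with p < q) to q − p.
The 7×9 boundary matrix has rank 5 and Smith normal form diag(1,1,1,1,1).

The boundary map ∂_2: C_2 → C_1 sends each 2-simplex [p,q,r] to [q,r] − [p,r] + [p,q]. For instance
  ∂dfg = fg − dg + df,
  ∂abc = bc − ac + ab.
As a 9×3 matrix over Z this has rank 3, with invariant factors (1,1,1).

Computing H_k = (kernel of ∂_k) / (image of ∂_{k+1}):

  H_0: rank C_0 − rank ∂_1 = 7 − 5 = 2, and the invariant factors of ∂_1 are all 1, so H_0 = Z^2.
  H_1: rank ker ∂_1 − rank ∂_2 = (9 − 5) − 3 = 1, and the invariant factors of ∂_2 are all 1, so H_1 = Z.
  H_2: rank ker ∂_2 − rank ∂_3 = (3 − 3) − 0 = 0, and there is no ∂_3, so H_2 = 0.

H_0 = Z^2,  H_1 = Z,  H_2 = 0.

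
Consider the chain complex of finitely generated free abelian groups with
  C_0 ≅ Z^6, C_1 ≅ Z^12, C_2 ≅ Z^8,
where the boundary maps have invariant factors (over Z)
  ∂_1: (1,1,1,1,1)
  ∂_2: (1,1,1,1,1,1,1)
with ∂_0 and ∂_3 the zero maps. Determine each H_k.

H_0 ≅ Z,  H_1 = 0,  H_2 ≅ Z.

H_0: b_0 = 6 − 0 − 5 = 1; torsion from ∂_1 factors > 1: none. So H_0 ≅ Z.
H_1: b_1 = 12 − 5 − 7 = 0; torsion from ∂_2 factors > 1: none. So H_1 ≅ 0.
H_2: b_2 = 8 − 7 − 0 = 1; torsion from ∂_3 factors > 1: none. So H_2 ≅ Z.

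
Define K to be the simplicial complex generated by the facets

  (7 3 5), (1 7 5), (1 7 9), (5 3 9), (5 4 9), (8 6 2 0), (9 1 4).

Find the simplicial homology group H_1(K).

Fix the vertex order 0 < 1 < 2 < 3 < 4 < 5 < 6 < 7 < 8 < 9 and write every simplex with vertices in increasing order. Then dim K = 3 and the simplices of K are:

  0-simplices (10): [0], [1], [2], [3], [4], [5], [6], [7], [8], [9]
  1-simplices (18): [0,2], [0,6], [0,8], [1,4], [1,5], [1,7], [1,9], [2,6], [2,8], [3,5], [3,7], [3,9], [4,5], [4,9], [5,7], [5,9], [6,8], [7,9]
  2-simplices (10): [0,2,6], [0,2,8], [0,6,8], [1,4,9], [1,5,7], [1,7,9], [2,6,8], [3,5,7], [3,5,9], [4,5,9]
  3-simplices (1): [0,2,6,8]

so the chain groups are C_0 ≅ Z^10, C_1 ≅ Z^18, C_2 ≅ Z^10, C_3 ≅ Z^1.

The boundary map ∂_1: C_1 → C_0 maps an edge to its endpoints' difference, ∂[p,q] = q − p.
The resulting 10×18 matrix has rank 8, and its Smith normal form has invariant factors (1,1,1,1,1,1,1,1).

The boundary map ∂_2: C_2 → C_1 acts by ∂[p,q,r] = [q,r] − [p,r] + [p,q]. For instance
  ∂[2,6,8] = [6,8] − [2,8] + [2,6],
  ∂[1,4,9] = [4,9] − [1,9] + [1,4].
As a 18×10 matrix over Z this has rank 9, with invariant factors (1,1,1,1,1,1,1,1,1).

∂_3: C_3 → C_2 sends each 3-simplex σ to the alternating sum Σ_i (−1)^i (σ with its i-th vertex removed). For instance
  ∂[0,2,6,8] = [2,6,8] − [0,6,8] + [0,2,8] − [0,2,6].
This gives a 10×1 integer matrix of rank 1; reducing to Smith normal form yields diagonal entries (1).

Now H_k = ker ∂_k / im ∂_{k+1}, so:

  H_1: rank ker ∂_1 − rank ∂_2 = (18 − 8) − 9 = 1, and the invariant factors of ∂_2 are all 1, so H_1 = Z.

H_1 = Z.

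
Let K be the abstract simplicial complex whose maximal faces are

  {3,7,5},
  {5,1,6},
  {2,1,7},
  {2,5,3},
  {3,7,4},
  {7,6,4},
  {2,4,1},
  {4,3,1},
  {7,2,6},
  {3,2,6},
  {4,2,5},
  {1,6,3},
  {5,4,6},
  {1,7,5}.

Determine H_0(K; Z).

Take the total order 1 < 2 < 3 < 4 < 5 < 6 < 7 on the vertex set. Then K (dimension 2) consists of the simplices:

  0-simplices (7): [1], [2], [3], [4], [5], [6], [7]
  1-simplices (21): [1,2], [1,3], [1,4], [1,5], [1,6], [1,7], [2,3], [2,4], [2,5], [2,6], [2,7], [3,4], [3,5], [3,6], [3,7], [4,5], [4,6], [4,7], [5,6], [5,7], [6,7]
  2-simplices (14): [1,2,4], [1,2,7], [1,3,4], [1,3,6], [1,5,6], [1,5,7], [2,3,5], [2,3,6], [2,4,5], [2,6,7], [3,4,7], [3,5,7], [4,5,6], [4,6,7]

giving chain groups C_0 ≅ Z^7, C_1 ≅ Z^21, C_2 ≅ Z^14.

∂_1: C_1 → C_0 sends each edge [p,q] (with p < q) to q − p. For instance
  ∂[3,7] = [7] − [3].
As a 7×21 matrix over Z this has rank 6, with invariant factors (1,1,1,1,1,1).

Boundary ∂_2: C_2 → C_1 acts by ∂[p,q,r] = [q,r] − [p,r] + [p,q]. For instance
  ∂[1,5,7] = [5,7] − [1,7] + [1,5],
  ∂[1,5,6] = [5,6] − [1,6] + [1,5].
As a 21×14 matrix over Z this has rank 13, with invariant factors (1,1,1,1,1,1,1,1,1,1,1,1,1).

Now H_k = ker ∂_k / im ∂_{k+1}, so:

  H_0: rank C_0 − rank ∂_1 = 7 − 6 = 1, and the invariant factors of ∂_1 are all 1, so H_0 = Z.

(K is a triangulation of the torus T^2.)

H_0 ≅ Z.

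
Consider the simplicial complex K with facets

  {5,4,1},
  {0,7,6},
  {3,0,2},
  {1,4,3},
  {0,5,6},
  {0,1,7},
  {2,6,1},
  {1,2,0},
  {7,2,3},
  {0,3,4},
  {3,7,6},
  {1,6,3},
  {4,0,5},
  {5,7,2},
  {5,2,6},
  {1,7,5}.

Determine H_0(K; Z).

We work with the vertex ordering 0 < 1 < 2 < 3 < 4 < 5 < 6 < 7. The simplices of K, each written with vertices in increasing order, are:

  0-simplices (8): [0], [1], [2], [3], [4], [5], [6], [7]
  1-simplices (24): (24 of them)
  2-simplices (16): [0,1,2], [0,1,7], [0,2,3], [0,3,4], [0,4,5], [0,5,6], [0,6,7], [1,2,6], [1,3,4], [1,3,6], [1,4,5], [1,5,7], [2,3,7], [2,5,6], [2,5,7], [3,6,7]

Hence C_0 ≅ Z^8, C_1 ≅ Z^24, C_2 ≅ Z^16.

Boundary ∂_1: C_1 → C_0 sends each edge [p,q] (with p < q) to q − p.
The 8×24 boundary matrix has rank 7 and Smith normal form diag(1,1,1,1,1,1,1).

The boundary map ∂_2: C_2 → C_1 acts by ∂[p,q,r] = [q,r] − [p,r] + [p,q]. For instance
  ∂[0,5,6] = [5,6] − [0,6] + [0,5],
  ∂[1,3,6] = [3,6] − [1,6] + [1,3].
As a 24×16 matrix over Z this has rank 15, with invariant factors (1,1,1,1,1,1,1,1,1,1,1,1,1,1,1).

Now H_k = ker ∂_k / im ∂_{k+1}, so:

  H_0: rank C_0 − rank ∂_1 = 8 − 7 = 1, and the invariant factors of ∂_1 are all 1, so H_0 ≅ Z.

(K is a triangulation of the torus T^2.)

H_0 ≅ Z.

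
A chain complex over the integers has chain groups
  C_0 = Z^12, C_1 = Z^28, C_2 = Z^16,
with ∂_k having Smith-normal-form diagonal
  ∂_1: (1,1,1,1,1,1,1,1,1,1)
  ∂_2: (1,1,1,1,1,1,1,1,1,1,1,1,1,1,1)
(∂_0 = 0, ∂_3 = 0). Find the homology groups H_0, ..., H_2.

H_0: b_0 = 12 − 0 − 10 = 2; torsion from ∂_1 factors > 1: none. So H_0 ≅ Z^2.
H_1: b_1 = 28 − 10 − 15 = 3; torsion from ∂_2 factors > 1: none. So H_1 ≅ Z^3.
H_2: b_2 = 16 − 15 − 0 = 1; torsion from ∂_3 factors > 1: none. So H_2 ≅ Z.

H_0 ≅ Z^2,  H_1 ≅ Z^3,  H_2 ≅ Z.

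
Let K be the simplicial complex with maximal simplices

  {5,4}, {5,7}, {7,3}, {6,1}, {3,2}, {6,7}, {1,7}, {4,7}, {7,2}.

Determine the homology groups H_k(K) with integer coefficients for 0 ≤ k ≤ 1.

Fix the vertex order 1 < 2 < 3 < 4 < 5 < 6 < 7 and write every simplex with vertices in increasing order. Then dim K = 1 and the simplices of K are:

  0-simplices (7): [1], [2], [3], [4], [5], [6], [7]
  1-simplices (9): [1,6], [1,7], [2,3], [2,7], [3,7], [4,5], [4,7], [5,7], [6,7]

so the chain groups are C_0 ≅ Z^7, C_1 ≅ Z^9.

∂_1: C_1 → C_0 maps an edge to its endpoints' difference, ∂[p,q] = q − p. For instance
  ∂[1,7] = [7] − [1].
As a 7×9 matrix over Z this has rank 6, with invariant factors (1,1,1,1,1,1).

Reading off H_k = ker ∂_k / im ∂_{k+1}:

  H_0: rank C_0 − rank ∂_1 = 7 − 6 = 1, and the invariant factors of ∂_1 are all 1, so H_0 = Z.
  H_1: rank ker ∂_1 − rank ∂_2 = (9 − 6) − 0 = 3, and there is no ∂_2, so H_1 = Z^3.

H_0 ≅ Z,  H_1 ≅ Z^3.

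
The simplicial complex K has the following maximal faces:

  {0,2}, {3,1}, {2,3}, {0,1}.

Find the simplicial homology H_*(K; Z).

H_0 ≅ Z,  H_1 ≅ Z.

Take the total order 0 < 1 < 2 < 3 on the vertex set. Then K (dimension 1) consists of the simplices:

  0-simplices (4): [0], [1], [2], [3]
  1-simplices (4): [0,1], [0,2], [1,3], [2,3]

Hence C_0 ≅ Z^4, C_1 ≅ Z^4.

The boundary map ∂_1: C_1 → C_0 is given by ∂[p,q] = [q] − [p].
This gives a 4×4 integer matrix of rank 3; reducing to Smith normal form yields diagonal entries (1,1,1).

Now H_k = ker ∂_k / im ∂_{k+1}, so:

  H_0: rank C_0 − rank ∂_1 = 4 − 3 = 1, and the invariant factors of ∂_1 are all 1, so H_0 ≅ Z.
  H_1: rank ker ∂_1 − rank ∂_2 = (4 − 3) − 0 = 1, and there is no ∂_2, so H_1 ≅ Z.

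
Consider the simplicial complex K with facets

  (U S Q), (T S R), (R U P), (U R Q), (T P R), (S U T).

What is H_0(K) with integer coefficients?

H_0 = Z.

Order the vertices as P < Q < R < S < T < U. Listing each simplex with vertices in this order, K has dimension 2 with simplices:

  0-simplices (6): P, Q, R, S, T, U
  1-simplices (12): PR, PT, PU, QR, QS, QU, RS, RT, RU, ST, SU, TU
  2-simplices (6): PRT, PRU, QRU, QSU, RST, STU

so the chain groups are C_0 ≅ Z^6, C_1 ≅ Z^12, C_2 ≅ Z^6.

Boundary ∂_1: C_1 → C_0 sends each edge [p,q] (with p < q) to q − p. For instance
  ∂PR = R − P.
This gives a 6×12 integer matrix of rank 5; reducing to Smith normal form yields diagonal entries (1,1,1,1,1).

Boundary ∂_2: C_2 → C_1 sends each 2-simplex [p,q,r] to [q,r] − [p,r] + [p,q]. For instance
  ∂QRU = RU − QU + QR,
  ∂STU = TU − SU + ST.
The resulting 12×6 matrix has rank 6, and its Smith normal form has invariant factors (1,1,1,1,1,1).

From H_k ≅ ker(∂_k) / im(∂_{k+1}) we obtain:

  H_0: rank C_0 − rank ∂_1 = 6 − 5 = 1, and the invariant factors of ∂_1 are all 1, so H_0 ≅ Z.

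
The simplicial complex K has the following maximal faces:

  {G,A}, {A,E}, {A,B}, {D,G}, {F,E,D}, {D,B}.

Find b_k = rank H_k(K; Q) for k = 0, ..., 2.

Order the vertices as A < B < D < E < F < G. Listing each simplex with vertices in this order, K has dimension 2 with simplices:

  0-simplices (6): A, B, D, E, F, G
  1-simplices (8): AB, AE, AG, BD, DE, DF, DG, EF
  2-simplices (1): DEF

giving chain groups C_0 ≅ Z^6, C_1 ≅ Z^8, C_2 ≅ Z^1.

∂_1: C_1 → C_0 maps an edge to its endpoints' difference, ∂[p,q] = q − p. For instance
  ∂BD = D − B.
The 6×8 boundary matrix has rank 5 and Smith normal form diag(1,1,1,1,1).

∂_2: C_2 → C_1 acts by ∂[p,q,r] = [q,r] − [p,r] + [p,q]. For instance
  ∂DEF = EF − DF + DE.
The 8×1 boundary matrix has rank 1 and Smith normal form diag(1).

Now H_k = ker ∂_k / im ∂_{k+1}, so:

  H_0: rank C_0 − rank ∂_1 = 6 − 5 = 1, and the invariant factors of ∂_1 are all 1, so H_0 = Z.
  H_1: rank ker ∂_1 − rank ∂_2 = (8 − 5) − 1 = 2, and the invariant factors of ∂_2 are all 1, so H_1 = Z^2.
  H_2: rank ker ∂_2 − rank ∂_3 = (1 − 1) − 0 = 0, and there is no ∂_3, so H_2 = 0.

As a check, the Euler characteristic is 6 − 8 + 1 = -1, which agrees with 1 − 2 + 0 = -1.

Hence the Betti numbers are b_0 = 1, b_1 = 2, b_2 = 0.

b_0 = 1, b_1 = 2, b_2 = 0.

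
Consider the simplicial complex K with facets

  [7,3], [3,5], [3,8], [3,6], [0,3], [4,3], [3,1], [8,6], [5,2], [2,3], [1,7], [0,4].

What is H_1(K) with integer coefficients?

We work with the vertex ordering 0 < 1 < 2 < 3 < 4 < 5 < 6 < 7 < 8. The simplices of K, each written with vertices in increasing order, are:

  0-simplices (9): [0], [1], [2], [3], [4], [5], [6], [7], [8]
  1-simplices (12): [0,3], [0,4], [1,3], [1,7], [2,3], [2,5], [3,4], [3,5], [3,6], [3,7], [3,8], [6,8]

giving chain groups C_0 ≅ Z^9, C_1 ≅ Z^12.

The boundary map ∂_1: C_1 → C_0 sends each edge [p,q] (with p < q) to q − p. For instance
  ∂[3,4] = [4] − [3].
The 9×12 boundary matrix has rank 8 and Smith normal form diag(1,1,1,1,1,1,1,1).

Reading off H_k = ker ∂_k / im ∂_{k+1}:

  H_1: rank ker ∂_1 − rank ∂_2 = (12 − 8) − 0 = 4, and there is no ∂_2, so H_1 ≅ Z^4.

H_1 ≅ Z^4.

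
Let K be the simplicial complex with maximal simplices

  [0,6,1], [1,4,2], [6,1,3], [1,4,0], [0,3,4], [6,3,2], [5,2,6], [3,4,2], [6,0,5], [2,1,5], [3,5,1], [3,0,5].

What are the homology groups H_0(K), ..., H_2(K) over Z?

We work with the vertex ordering 0 < 1 < 2 < 3 < 4 < 5 < 6. The simplices of K, each written with vertices in increasing order, are:

  0-simplices (7): [0], [1], [2], [3], [4], [5], [6]
  1-simplices (18): [0,1], [0,3], [0,4], [0,5], [0,6], [1,2], [1,3], [1,4], [1,5], [1,6], [2,3], [2,4], [2,5], [2,6], [3,4], [3,5], [3,6], [5,6]
  2-simplices (12): [0,1,4], [0,1,6], [0,3,4], [0,3,5], [0,5,6], [1,2,4], [1,2,5], [1,3,5], [1,3,6], [2,3,4], [2,3,6], [2,5,6]

giving chain groups C_0 ≅ Z^7, C_1 ≅ Z^18, C_2 ≅ Z^12.

Boundary ∂_1: C_1 → C_0 sends each edge [p,q] (with p < q) to q − p. For instance
  ∂[3,4] = [4] − [3].
The 7×18 boundary matrix has rank 6 and Smith normal form diag(1,1,1,1,1,1).

∂_2: C_2 → C_1 sends each 2-simplex [p,q,r] to [q,r] − [p,r] + [p,q]. For instance
  ∂[2,3,4] = [3,4] − [2,4] + [2,3],
  ∂[0,3,5] = [3,5] − [0,5] + [0,3].
This gives a 18×12 integer matrix of rank 12; reducing to Smith normal form yields diagonal entries (1,1,1,1,1,1,1,1,1,1,1,2).

Reading off H_k = ker ∂_k / im ∂_{k+1}:

  H_0: rank C_0 − rank ∂_1 = 7 − 6 = 1, and the invariant factors of ∂_1 are all 1, so H_0 = Z.
  H_1: rank ker ∂_1 − rank ∂_2 = (18 − 6) − 12 = 0, and ∂_2 has invariant factor 2 > 1, so H_1 = Z/2.
  H_2: rank ker ∂_2 − rank ∂_3 = (12 − 12) − 0 = 0, and there is no ∂_3, so H_2 = 0.

(K is a triangulation of the real projective plane RP^2.)

H_0 = Z,  H_1 = Z/2,  H_2 = 0.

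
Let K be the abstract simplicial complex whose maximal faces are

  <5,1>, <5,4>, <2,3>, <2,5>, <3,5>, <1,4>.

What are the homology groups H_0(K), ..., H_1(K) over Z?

Fix the vertex order 1 < 2 < 3 < 4 < 5 and write every simplex with vertices in increasing order. Then dim K = 1 and the simplices of K are:

  0-simplices (5): [1], [2], [3], [4], [5]
  1-simplices (6): [1,4], [1,5], [2,3], [2,5], [3,5], [4,5]

Hence C_0 ≅ Z^5, C_1 ≅ Z^6.

∂_1: C_1 → C_0 is given by ∂[p,q] = [q] − [p].
The resulting 5×6 matrix has rank 4, and its Smith normal form has invariant factors (1,1,1,1).

From H_k ≅ ker(∂_k) / im(∂_{k+1}) we obtain:

  H_0: rank C_0 − rank ∂_1 = 5 − 4 = 1, and the invariant factors of ∂_1 are all 1, so H_0 = Z.
  H_1: rank ker ∂_1 − rank ∂_2 = (6 − 4) − 0 = 2, and there is no ∂_2, so H_1 = Z^2.

As a check, the Euler characteristic is 5 − 6 = -1, which agrees with 1 − 2 = -1.

H_0 ≅ Z,  H_1 ≅ Z^2.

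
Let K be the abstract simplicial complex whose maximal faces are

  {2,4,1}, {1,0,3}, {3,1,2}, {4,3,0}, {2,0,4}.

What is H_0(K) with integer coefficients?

Order the vertices as 0 < 1 < 2 < 3 < 4. Listing each simplex with vertices in this order, K has dimension 2 with simplices:

  0-simplices (5): [0], [1], [2], [3], [4]
  1-simplices (10): [0,1], [0,2], [0,3], [0,4], [1,2], [1,3], [1,4], [2,3], [2,4], [3,4]
  2-simplices (5): [0,1,3], [0,2,4], [0,3,4], [1,2,3], [1,2,4]

so the chain groups are C_0 ≅ Z^5, C_1 ≅ Z^10, C_2 ≅ Z^5.

∂_1: C_1 → C_0 maps an edge to its endpoints' difference, ∂[p,q] = q − p. For instance
  ∂[2,4] = [4] − [2].
This gives a 5×10 integer matrix of rank 4; reducing to Smith normal form yields diagonal entries (1,1,1,1).

The boundary map ∂_2: C_2 → C_1 acts by ∂[p,q,r] = [q,r] − [p,r] + [p,q]. For instance
  ∂[0,1,3] = [1,3] − [0,3] + [0,1],
  ∂[1,2,4] = [2,4] − [1,4] + [1,2].
This gives a 10×5 integer matrix of rank 5; reducing to Smith normal form yields diagonal entries (1,1,1,1,1).

Reading off H_k = ker ∂_k / im ∂_{k+1}:

  H_0: rank C_0 − rank ∂_1 = 5 − 4 = 1, and the invariant factors of ∂_1 are all 1, so H_0 ≅ Z.

H_0 = Z.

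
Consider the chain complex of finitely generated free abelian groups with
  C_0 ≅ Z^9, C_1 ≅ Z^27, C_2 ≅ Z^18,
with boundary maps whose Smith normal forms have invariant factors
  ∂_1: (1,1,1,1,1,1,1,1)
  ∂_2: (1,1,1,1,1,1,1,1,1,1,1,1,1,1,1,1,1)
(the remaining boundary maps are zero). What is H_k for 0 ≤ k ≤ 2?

H_0: b_0 = 9 − 0 − 8 = 1; torsion from ∂_1 factors > 1: none. So H_0 = Z.
H_1: b_1 = 27 − 8 − 17 = 2; torsion from ∂_2 factors > 1: none. So H_1 = Z^2.
H_2: b_2 = 18 − 17 − 0 = 1; torsion from ∂_3 factors > 1: none. So H_2 = Z.

H_0 = Z,  H_1 = Z^2,  H_2 = Z.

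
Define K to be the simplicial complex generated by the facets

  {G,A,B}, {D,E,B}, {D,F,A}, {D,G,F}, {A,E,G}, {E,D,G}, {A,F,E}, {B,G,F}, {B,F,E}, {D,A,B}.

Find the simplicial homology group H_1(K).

We work with the vertex ordering A < B < D < E < F < G. The simplices of K, each written with vertices in increasing order, are:

  0-simplices (6): A, B, D, E, F, G
  1-simplices (15): AB, AD, AE, AF, AG, BD, BE, BF, BG, DE, DF, DG, EF, EG, FG
  2-simplices (10): ABD, ABG, ADF, AEF, AEG, BDE, BEF, BFG, DEG, DFG

giving chain groups C_0 ≅ Z^6, C_1 ≅ Z^15, C_2 ≅ Z^10.

The boundary map ∂_1: C_1 → C_0 maps an edge to its endpoints' difference, ∂[p,q] = q − p. For instance
  ∂AG = G − A.
This gives a 6×15 integer matrix of rank 5; reducing to Smith normal form yields diagonal entries (1,1,1,1,1).

The boundary map ∂_2: C_2 → C_1 acts by ∂[p,q,r] = [q,r] − [p,r] + [p,q]. For instance
  ∂DFG = FG − DG + DF,
  ∂AEG = EG − AG + AE.
As a 15×10 matrix over Z this has rank 10, with invariant factors (1,1,1,1,1,1,1,1,1,2).

From H_k ≅ ker(∂_k) / im(∂_{k+1}) we obtain:

  H_1: rank ker ∂_1 − rank ∂_2 = (15 − 5) − 10 = 0, and ∂_2 has invariant factor 2 > 1, so H_1 = Z/2Z.

(K is a triangulation of the real projective plane RP^2.)

H_1 = Z/2Z.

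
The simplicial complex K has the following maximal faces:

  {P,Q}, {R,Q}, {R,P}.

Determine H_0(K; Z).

Order the vertices as P < Q < R. Listing each simplex with vertices in this order, K has dimension 1 with simplices:

  0-simplices (3): P, Q, R
  1-simplices (3): PQ, PR, QR

so the chain groups are C_0 ≅ Z^3, C_1 ≅ Z^3.

The boundary map ∂_1: C_1 → C_0 sends each edge [p,q] (with p < q) to q − p. For instance
  ∂PR = R − P.
The 3×3 boundary matrix has rank 2 and Smith normal form diag(1,1).

From H_k ≅ ker(∂_k) / im(∂_{k+1}) we obtain:

  H_0: rank C_0 − rank ∂_1 = 3 − 2 = 1, and the invariant factors of ∂_1 are all 1, so H_0 = Z.

H_0 ≅ Z.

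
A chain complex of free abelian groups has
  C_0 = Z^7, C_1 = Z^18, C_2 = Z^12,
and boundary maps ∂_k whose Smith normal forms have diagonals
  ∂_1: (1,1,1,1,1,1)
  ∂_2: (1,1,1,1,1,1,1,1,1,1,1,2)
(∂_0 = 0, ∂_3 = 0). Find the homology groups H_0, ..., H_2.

H_0: b_0 = 7 − 0 − 6 = 1; torsion from ∂_1 factors > 1: none. So H_0 ≅ Z.
H_1: b_1 = 18 − 6 − 12 = 0; torsion from ∂_2 factors > 1: [2]. So H_1 ≅ Z/2.
H_2: b_2 = 12 − 12 − 0 = 0; torsion from ∂_3 factors > 1: none. So H_2 ≅ 0.

H_0 ≅ Z,  H_1 ≅ Z/2,  H_2 = 0.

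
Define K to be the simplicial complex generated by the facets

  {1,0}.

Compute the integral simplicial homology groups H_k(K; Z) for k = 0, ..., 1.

H_0 = Z,  H_1 = 0.

Take the total order 0 < 1 on the vertex set. Then K (dimension 1) consists of the simplices:

  0-simplices (2): [0], [1]
  1-simplices (1): [0,1]

Hence C_0 ≅ Z^2, C_1 ≅ Z^1.

Boundary ∂_1: C_1 → C_0 maps an edge to its endpoints' difference, ∂[p,q] = q − p. For instance
  ∂[0,1] = [1] − [0].
This gives a 2×1 integer matrix of rank 1; reducing to Smith normal form yields diagonal entries (1).

Computing H_k = (kernel of ∂_k) / (image of ∂_{k+1}):

  H_0: rank C_0 − rank ∂_1 = 2 − 1 = 1, and the invariant factors of ∂_1 are all 1, so H_0 ≅ Z.
  H_1: rank ker ∂_1 − rank ∂_2 = (1 − 1) − 0 = 0, and there is no ∂_2, so H_1 ≅ 0.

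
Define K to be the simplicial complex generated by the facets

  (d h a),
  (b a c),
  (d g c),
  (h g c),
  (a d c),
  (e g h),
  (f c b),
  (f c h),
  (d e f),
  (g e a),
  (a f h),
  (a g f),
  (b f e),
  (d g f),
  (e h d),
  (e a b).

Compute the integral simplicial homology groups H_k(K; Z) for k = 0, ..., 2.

Take the total order a < b < c < d < e < f < g < h on the vertex set. Then K (dimension 2) consists of the simplices:

  0-simplices (8): a, b, c, d, e, f, g, h
  1-simplices (24): ab, ac, ad, ae, af, ag, ah, bc, be, bf, cd, cf, cg, ch, de, df, dg, dh, ef, eg, eh, fg, fh, gh
  2-simplices (16): abc, abe, acd, adh, aeg, afg, afh, bcf, bef, cdg, cfh, cgh, def, deh, dfg, egh

Hence C_0 ≅ Z^8, C_1 ≅ Z^24, C_2 ≅ Z^16.

Boundary ∂_1: C_1 → C_0 sends each edge [p,q] (with p < q) to q − p. For instance
  ∂af = f − a.
The resulting 8×24 matrix has rank 7, and its Smith normal form has invariant factors (1,1,1,1,1,1,1).

The boundary map ∂_2: C_2 → C_1 acts by ∂[p,q,r] = [q,r] − [p,r] + [p,q]. For instance
  ∂abe = be − ae + ab,
  ∂egh = gh − eh + eg.
As a 24×16 matrix over Z this has rank 15, with invariant factors (1,1,1,1,1,1,1,1,1,1,1,1,1,1,1).

Reading off H_k = ker ∂_k / im ∂_{k+1}:

  H_0: rank C_0 − rank ∂_1 = 8 − 7 = 1, and the invariant factors of ∂_1 are all 1, so H_0 ≅ Z.
  H_1: rank ker ∂_1 − rank ∂_2 = (24 − 7) − 15 = 2, and the invariant factors of ∂_2 are all 1, so H_1 ≅ Z^2.
  H_2: rank ker ∂_2 − rank ∂_3 = (16 − 15) − 0 = 1, and there is no ∂_3, so H_2 ≅ Z.

(K is a triangulation of the torus T^2.)

H_0 = Z,  H_1 = Z^2,  H_2 = Z.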